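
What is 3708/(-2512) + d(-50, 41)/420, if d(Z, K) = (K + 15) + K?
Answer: -41053/32970 ≈ -1.2452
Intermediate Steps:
d(Z, K) = 15 + 2*K (d(Z, K) = (15 + K) + K = 15 + 2*K)
3708/(-2512) + d(-50, 41)/420 = 3708/(-2512) + (15 + 2*41)/420 = 3708*(-1/2512) + (15 + 82)*(1/420) = -927/628 + 97*(1/420) = -927/628 + 97/420 = -41053/32970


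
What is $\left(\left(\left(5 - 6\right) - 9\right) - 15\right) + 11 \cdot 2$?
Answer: $-3$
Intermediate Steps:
$\left(\left(\left(5 - 6\right) - 9\right) - 15\right) + 11 \cdot 2 = \left(\left(-1 - 9\right) - 15\right) + 22 = \left(-10 - 15\right) + 22 = -25 + 22 = -3$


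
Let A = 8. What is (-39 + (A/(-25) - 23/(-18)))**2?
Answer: 293060161/202500 ≈ 1447.2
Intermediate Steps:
(-39 + (A/(-25) - 23/(-18)))**2 = (-39 + (8/(-25) - 23/(-18)))**2 = (-39 + (8*(-1/25) - 23*(-1/18)))**2 = (-39 + (-8/25 + 23/18))**2 = (-39 + 431/450)**2 = (-17119/450)**2 = 293060161/202500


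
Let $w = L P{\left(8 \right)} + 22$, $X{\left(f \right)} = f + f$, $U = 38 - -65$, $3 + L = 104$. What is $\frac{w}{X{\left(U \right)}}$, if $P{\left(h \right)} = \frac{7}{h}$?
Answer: $\frac{883}{1648} \approx 0.5358$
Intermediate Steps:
$L = 101$ ($L = -3 + 104 = 101$)
$U = 103$ ($U = 38 + 65 = 103$)
$X{\left(f \right)} = 2 f$
$w = \frac{883}{8}$ ($w = 101 \cdot \frac{7}{8} + 22 = \frac{707}{8} + 22 = \frac{883}{8} \approx 110.38$)
$\frac{w}{X{\left(U \right)}} = \frac{883}{8 \cdot 2 \cdot 103} = \frac{883}{8 \cdot 206} = \frac{883}{8} \cdot \frac{1}{206} = \frac{883}{1648}$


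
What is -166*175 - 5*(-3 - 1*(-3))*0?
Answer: -29050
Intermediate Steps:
-166*175 - 5*(-3 - 1*(-3))*0 = -29050 - 5*(-3 + 3)*0 = -29050 - 5*0*0 = -29050 + 0*0 = -29050 + 0 = -29050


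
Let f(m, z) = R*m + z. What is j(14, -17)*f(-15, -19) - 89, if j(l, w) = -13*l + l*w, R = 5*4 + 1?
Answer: 140191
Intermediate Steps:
R = 21 (R = 20 + 1 = 21)
f(m, z) = z + 21*m (f(m, z) = 21*m + z = z + 21*m)
j(14, -17)*f(-15, -19) - 89 = (14*(-13 - 17))*(-19 + 21*(-15)) - 89 = (14*(-30))*(-19 - 315) - 89 = -420*(-334) - 89 = 140280 - 89 = 140191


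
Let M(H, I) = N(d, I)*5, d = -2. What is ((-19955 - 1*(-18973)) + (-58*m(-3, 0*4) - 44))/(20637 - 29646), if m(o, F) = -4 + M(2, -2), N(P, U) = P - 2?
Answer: -122/3003 ≈ -0.040626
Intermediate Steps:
N(P, U) = -2 + P
M(H, I) = -20 (M(H, I) = (-2 - 2)*5 = -4*5 = -20)
m(o, F) = -24 (m(o, F) = -4 - 20 = -24)
((-19955 - 1*(-18973)) + (-58*m(-3, 0*4) - 44))/(20637 - 29646) = ((-19955 - 1*(-18973)) + (-58*(-24) - 44))/(20637 - 29646) = ((-19955 + 18973) + (1392 - 44))/(-9009) = (-982 + 1348)*(-1/9009) = 366*(-1/9009) = -122/3003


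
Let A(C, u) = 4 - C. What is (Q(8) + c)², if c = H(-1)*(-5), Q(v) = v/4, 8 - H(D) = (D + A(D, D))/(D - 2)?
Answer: 17956/9 ≈ 1995.1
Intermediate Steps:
H(D) = 8 - 4/(-2 + D) (H(D) = 8 - (D + (4 - D))/(D - 2) = 8 - 4/(-2 + D))
Q(v) = v/4 (Q(v) = v*(¼) = v/4)
c = -140/3 (c = (4*(-5 + 2*(-1))/(-2 - 1))*(-5) = (4*(-5 - 2)/(-3))*(-5) = (4*(-⅓)*(-7))*(-5) = (28/3)*(-5) = -140/3 ≈ -46.667)
(Q(8) + c)² = ((¼)*8 - 140/3)² = (2 - 140/3)² = (-134/3)² = 17956/9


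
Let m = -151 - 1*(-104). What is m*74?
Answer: -3478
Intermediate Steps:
m = -47 (m = -151 + 104 = -47)
m*74 = -47*74 = -3478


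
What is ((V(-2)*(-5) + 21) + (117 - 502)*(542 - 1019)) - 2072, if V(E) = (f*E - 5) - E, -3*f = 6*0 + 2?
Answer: 544807/3 ≈ 1.8160e+5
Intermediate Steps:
f = -2/3 (f = -(6*0 + 2)/3 = -(0 + 2)/3 = -1/3*2 = -2/3 ≈ -0.66667)
V(E) = -5 - 5*E/3 (V(E) = (-2*E/3 - 5) - E = (-5 - 2*E/3) - E = -5 - 5*E/3)
((V(-2)*(-5) + 21) + (117 - 502)*(542 - 1019)) - 2072 = (((-5 - 5/3*(-2))*(-5) + 21) + (117 - 502)*(542 - 1019)) - 2072 = (((-5 + 10/3)*(-5) + 21) - 385*(-477)) - 2072 = ((-5/3*(-5) + 21) + 183645) - 2072 = ((25/3 + 21) + 183645) - 2072 = (88/3 + 183645) - 2072 = 551023/3 - 2072 = 544807/3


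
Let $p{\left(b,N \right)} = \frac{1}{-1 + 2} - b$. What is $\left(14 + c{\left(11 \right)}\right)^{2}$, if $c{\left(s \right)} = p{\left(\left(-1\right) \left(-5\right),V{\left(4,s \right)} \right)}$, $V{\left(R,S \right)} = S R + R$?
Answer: $100$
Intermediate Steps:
$V{\left(R,S \right)} = R + R S$ ($V{\left(R,S \right)} = R S + R = R + R S$)
$p{\left(b,N \right)} = 1 - b$ ($p{\left(b,N \right)} = 1^{-1} - b = 1 - b$)
$c{\left(s \right)} = -4$ ($c{\left(s \right)} = 1 - \left(-1\right) \left(-5\right) = 1 - 5 = -4$)
$\left(14 + c{\left(11 \right)}\right)^{2} = \left(14 - 4\right)^{2} = 10^{2} = 100$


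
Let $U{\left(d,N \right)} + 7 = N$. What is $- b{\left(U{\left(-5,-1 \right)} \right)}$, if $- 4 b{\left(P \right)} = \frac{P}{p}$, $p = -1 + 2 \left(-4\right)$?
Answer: $\frac{2}{9} \approx 0.22222$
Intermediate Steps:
$U{\left(d,N \right)} = -7 + N$
$p = -9$ ($p = -1 - 8 = -9$)
$b{\left(P \right)} = \frac{P}{36}$ ($b{\left(P \right)} = - \frac{P \frac{1}{-9}}{4} = - \frac{P \left(- \frac{1}{9}\right)}{4} = - \frac{\left(- \frac{1}{9}\right) P}{4} = \frac{P}{36}$)
$- b{\left(U{\left(-5,-1 \right)} \right)} = - \frac{-7 - 1}{36} = - \frac{-8}{36} = \left(-1\right) \left(- \frac{2}{9}\right) = \frac{2}{9}$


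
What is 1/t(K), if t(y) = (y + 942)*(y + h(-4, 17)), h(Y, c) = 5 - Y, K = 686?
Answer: 1/1131460 ≈ 8.8381e-7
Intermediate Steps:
t(y) = (9 + y)*(942 + y) (t(y) = (y + 942)*(y + (5 - 1*(-4))) = (942 + y)*(y + (5 + 4)) = (942 + y)*(y + 9) = (942 + y)*(9 + y) = (9 + y)*(942 + y))
1/t(K) = 1/(8478 + 686**2 + 951*686) = 1/(8478 + 470596 + 652386) = 1/1131460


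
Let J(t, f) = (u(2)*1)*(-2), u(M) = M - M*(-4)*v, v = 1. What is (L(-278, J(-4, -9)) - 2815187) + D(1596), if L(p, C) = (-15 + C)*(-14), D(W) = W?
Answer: -2813101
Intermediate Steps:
u(M) = 5*M (u(M) = M - M*(-4) = M - (-4*M) = M - (-4)*M = M + 4*M = 5*M)
J(t, f) = -20 (J(t, f) = ((5*2)*1)*(-2) = (10*1)*(-2) = 10*(-2) = -20)
L(p, C) = 210 - 14*C
(L(-278, J(-4, -9)) - 2815187) + D(1596) = ((210 - 14*(-20)) - 2815187) + 1596 = ((210 + 280) - 2815187) + 1596 = (490 - 2815187) + 1596 = -2814697 + 1596 = -2813101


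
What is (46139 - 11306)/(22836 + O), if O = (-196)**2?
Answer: 34833/61252 ≈ 0.56868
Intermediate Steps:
O = 38416
(46139 - 11306)/(22836 + O) = (46139 - 11306)/(22836 + 38416) = 34833/61252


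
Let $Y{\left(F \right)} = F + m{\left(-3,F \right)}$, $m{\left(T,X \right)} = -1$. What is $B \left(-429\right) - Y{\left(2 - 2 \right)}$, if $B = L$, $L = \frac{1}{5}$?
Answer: $- \frac{424}{5} \approx -84.8$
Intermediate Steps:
$L = \frac{1}{5} \approx 0.2$
$B = \frac{1}{5} \approx 0.2$
$Y{\left(F \right)} = -1 + F$ ($Y{\left(F \right)} = F - 1 = -1 + F$)
$B \left(-429\right) - Y{\left(2 - 2 \right)} = \frac{1}{5} \left(-429\right) - \left(-1 + \left(2 - 2\right)\right) = - \frac{429}{5} - \left(-1 + 0\right) = - \frac{429}{5} - -1 = - \frac{429}{5} + 1 = - \frac{424}{5}$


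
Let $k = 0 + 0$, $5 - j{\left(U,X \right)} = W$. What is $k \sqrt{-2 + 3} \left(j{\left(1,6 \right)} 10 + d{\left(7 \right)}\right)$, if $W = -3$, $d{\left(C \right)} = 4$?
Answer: $0$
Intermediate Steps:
$j{\left(U,X \right)} = 8$ ($j{\left(U,X \right)} = 5 - -3 = 5 + 3 = 8$)
$k = 0$
$k \sqrt{-2 + 3} \left(j{\left(1,6 \right)} 10 + d{\left(7 \right)}\right) = 0 \sqrt{-2 + 3} \left(8 \cdot 10 + 4\right) = 0 \sqrt{1} \left(80 + 4\right) = 0 \cdot 1 \cdot 84 = 0 \cdot 84 = 0$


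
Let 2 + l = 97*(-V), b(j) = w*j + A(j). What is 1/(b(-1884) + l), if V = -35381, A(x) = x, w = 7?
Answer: 1/3416883 ≈ 2.9266e-7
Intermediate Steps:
b(j) = 8*j (b(j) = 7*j + j = 8*j)
l = 3431955 (l = -2 + 97*(-1*(-35381)) = -2 + 97*35381 = -2 + 3431957 = 3431955)
1/(b(-1884) + l) = 1/(8*(-1884) + 3431955) = 1/(-15072 + 3431955) = 1/3416883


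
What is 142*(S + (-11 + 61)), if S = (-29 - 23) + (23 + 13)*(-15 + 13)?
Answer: -10508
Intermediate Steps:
S = -124 (S = -52 + 36*(-2) = -52 - 72 = -124)
142*(S + (-11 + 61)) = 142*(-124 + (-11 + 61)) = 142*(-124 + 50) = 142*(-74) = -10508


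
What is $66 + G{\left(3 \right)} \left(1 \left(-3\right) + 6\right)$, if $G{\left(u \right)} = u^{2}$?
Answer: $93$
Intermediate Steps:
$66 + G{\left(3 \right)} \left(1 \left(-3\right) + 6\right) = 66 + 3^{2} \left(1 \left(-3\right) + 6\right) = 66 + 9 \left(-3 + 6\right) = 66 + 9 \cdot 3 = 66 + 27 = 93$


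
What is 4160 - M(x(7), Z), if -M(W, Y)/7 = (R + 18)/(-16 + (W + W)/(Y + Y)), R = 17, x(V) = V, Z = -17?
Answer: 1156475/279 ≈ 4145.1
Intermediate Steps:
M(W, Y) = -245/(-16 + W/Y) (M(W, Y) = -7*(17 + 18)/(-16 + (W + W)/(Y + Y)) = -245/(-16 + (2*W)/((2*Y))) = -245/(-16 + (2*W)*(1/(2*Y))) = -245/(-16 + W/Y))
4160 - M(x(7), Z) = 4160 - (-245)*(-17)/(7 - 16*(-17)) = 4160 - (-245)*(-17)/(7 + 272) = 4160 - (-245)*(-17)/279 = 4160 - 1*4165/279 = 4160 - 4165/279 = 1156475/279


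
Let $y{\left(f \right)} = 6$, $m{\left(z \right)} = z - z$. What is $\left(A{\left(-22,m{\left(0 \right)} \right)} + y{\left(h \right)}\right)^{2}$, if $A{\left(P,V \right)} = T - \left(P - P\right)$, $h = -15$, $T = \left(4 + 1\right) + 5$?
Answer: $256$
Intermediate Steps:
$T = 10$ ($T = 5 + 5 = 10$)
$m{\left(z \right)} = 0$
$A{\left(P,V \right)} = 10$ ($A{\left(P,V \right)} = 10 - \left(P - P\right) = 10 - 0 = 10 + 0 = 10$)
$\left(A{\left(-22,m{\left(0 \right)} \right)} + y{\left(h \right)}\right)^{2} = \left(10 + 6\right)^{2} = 16^{2} = 256$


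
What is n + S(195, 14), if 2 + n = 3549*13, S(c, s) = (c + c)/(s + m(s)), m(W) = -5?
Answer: 138535/3 ≈ 46178.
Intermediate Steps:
S(c, s) = 2*c/(-5 + s) (S(c, s) = (c + c)/(s - 5) = (2*c)/(-5 + s) = 2*c/(-5 + s))
n = 46135 (n = -2 + 3549*13 = -2 + 46137 = 46135)
n + S(195, 14) = 46135 + 2*195/(-5 + 14) = 46135 + 2*195/9 = 46135 + 2*195*(1/9) = 46135 + 130/3 = 138535/3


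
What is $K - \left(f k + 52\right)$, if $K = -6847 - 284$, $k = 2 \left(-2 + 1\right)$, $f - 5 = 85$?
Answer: $-7003$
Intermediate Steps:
$f = 90$ ($f = 5 + 85 = 90$)
$k = -2$ ($k = 2 \left(-1\right) = -2$)
$K = -7131$ ($K = -6847 - 284 = -7131$)
$K - \left(f k + 52\right) = -7131 - \left(90 \left(-2\right) + 52\right) = -7131 - \left(-180 + 52\right) = -7131 - -128 = -7131 + 128 = -7003$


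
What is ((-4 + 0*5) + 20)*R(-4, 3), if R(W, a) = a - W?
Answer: 112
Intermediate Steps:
((-4 + 0*5) + 20)*R(-4, 3) = ((-4 + 0*5) + 20)*(3 - 1*(-4)) = ((-4 + 0) + 20)*(3 + 4) = (-4 + 20)*7 = 16*7 = 112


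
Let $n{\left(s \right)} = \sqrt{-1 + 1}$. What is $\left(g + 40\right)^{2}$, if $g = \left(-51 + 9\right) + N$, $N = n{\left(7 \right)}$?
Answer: $4$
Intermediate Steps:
$n{\left(s \right)} = 0$ ($n{\left(s \right)} = \sqrt{0} = 0$)
$N = 0$
$g = -42$ ($g = \left(-51 + 9\right) + 0 = -42 + 0 = -42$)
$\left(g + 40\right)^{2} = \left(-42 + 40\right)^{2} = \left(-2\right)^{2} = 4$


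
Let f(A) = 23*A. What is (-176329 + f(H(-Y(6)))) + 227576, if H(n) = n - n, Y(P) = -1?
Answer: 51247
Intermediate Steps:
H(n) = 0
(-176329 + f(H(-Y(6)))) + 227576 = (-176329 + 23*0) + 227576 = (-176329 + 0) + 227576 = -176329 + 227576 = 51247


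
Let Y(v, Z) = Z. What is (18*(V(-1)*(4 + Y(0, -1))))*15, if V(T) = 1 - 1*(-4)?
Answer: 4050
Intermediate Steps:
V(T) = 5 (V(T) = 1 + 4 = 5)
(18*(V(-1)*(4 + Y(0, -1))))*15 = (18*(5*(4 - 1)))*15 = (18*(5*3))*15 = (18*15)*15 = 270*15 = 4050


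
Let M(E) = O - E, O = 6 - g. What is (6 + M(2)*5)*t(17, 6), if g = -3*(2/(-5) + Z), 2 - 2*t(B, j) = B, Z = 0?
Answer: -150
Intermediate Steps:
t(B, j) = 1 - B/2
g = 6/5 (g = -3*(2/(-5) + 0) = -3*(2*(-⅕) + 0) = -3*(-⅖ + 0) = -3*(-⅖) = 6/5 ≈ 1.2000)
O = 24/5 (O = 6 - 1*6/5 = 6 - 6/5 = 24/5 ≈ 4.8000)
M(E) = 24/5 - E
(6 + M(2)*5)*t(17, 6) = (6 + (24/5 - 1*2)*5)*(1 - ½*17) = (6 + (24/5 - 2)*5)*(1 - 17/2) = (6 + (14/5)*5)*(-15/2) = (6 + 14)*(-15/2) = 20*(-15/2) = -150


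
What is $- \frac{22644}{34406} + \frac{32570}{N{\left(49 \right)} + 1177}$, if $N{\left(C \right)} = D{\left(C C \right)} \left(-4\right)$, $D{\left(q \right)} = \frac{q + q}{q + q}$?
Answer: $\frac{547021004}{20179119} \approx 27.108$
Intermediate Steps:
$D{\left(q \right)} = 1$ ($D{\left(q \right)} = \frac{2 q}{2 q} = 2 q \frac{1}{2 q} = 1$)
$N{\left(C \right)} = -4$ ($N{\left(C \right)} = 1 \left(-4\right) = -4$)
$- \frac{22644}{34406} + \frac{32570}{N{\left(49 \right)} + 1177} = - \frac{22644}{34406} + \frac{32570}{-4 + 1177} = \left(-22644\right) \frac{1}{34406} + \frac{32570}{1173} = - \frac{11322}{17203} + 32570 \cdot \frac{1}{1173} = - \frac{11322}{17203} + \frac{32570}{1173} = \frac{547021004}{20179119}$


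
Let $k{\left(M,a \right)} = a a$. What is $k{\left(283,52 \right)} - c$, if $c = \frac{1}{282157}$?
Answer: $\frac{762952527}{282157} \approx 2704.0$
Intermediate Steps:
$c = \frac{1}{282157} \approx 3.5441 \cdot 10^{-6}$
$k{\left(M,a \right)} = a^{2}$
$k{\left(283,52 \right)} - c = 52^{2} - \frac{1}{282157} = 2704 - \frac{1}{282157} = \frac{762952527}{282157}$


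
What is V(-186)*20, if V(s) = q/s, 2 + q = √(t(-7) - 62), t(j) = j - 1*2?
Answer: 20/93 - 10*I*√71/93 ≈ 0.21505 - 0.90604*I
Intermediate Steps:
t(j) = -2 + j (t(j) = j - 2 = -2 + j)
q = -2 + I*√71 (q = -2 + √((-2 - 7) - 62) = -2 + √(-9 - 62) = -2 + √(-71) = -2 + I*√71 ≈ -2.0 + 8.4261*I)
V(s) = (-2 + I*√71)/s
V(-186)*20 = ((-2 + I*√71)/(-186))*20 = -(-2 + I*√71)/186*20 = (1/93 - I*√71/186)*20 = 20/93 - 10*I*√71/93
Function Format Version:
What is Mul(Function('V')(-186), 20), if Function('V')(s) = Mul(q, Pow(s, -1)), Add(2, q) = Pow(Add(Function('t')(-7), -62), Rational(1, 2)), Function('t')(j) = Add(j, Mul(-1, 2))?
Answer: Add(Rational(20, 93), Mul(Rational(-10, 93), I, Pow(71, Rational(1, 2)))) ≈ Add(0.21505, Mul(-0.90604, I))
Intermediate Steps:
Function('t')(j) = Add(-2, j) (Function('t')(j) = Add(j, -2) = Add(-2, j))
q = Add(-2, Mul(I, Pow(71, Rational(1, 2)))) (q = Add(-2, Pow(Add(Add(-2, -7), -62), Rational(1, 2))) = Add(-2, Pow(Add(-9, -62), Rational(1, 2))) = Add(-2, Pow(-71, Rational(1, 2))) = Add(-2, Mul(I, Pow(71, Rational(1, 2)))) ≈ Add(-2.0000, Mul(8.4261, I)))
Function('V')(s) = Mul(Pow(s, -1), Add(-2, Mul(I, Pow(71, Rational(1, 2))))) (Function('V')(s) = Mul(Add(-2, Mul(I, Pow(71, Rational(1, 2)))), Pow(s, -1)) = Mul(Pow(s, -1), Add(-2, Mul(I, Pow(71, Rational(1, 2))))))
Mul(Function('V')(-186), 20) = Mul(Mul(Pow(-186, -1), Add(-2, Mul(I, Pow(71, Rational(1, 2))))), 20) = Mul(Mul(Rational(-1, 186), Add(-2, Mul(I, Pow(71, Rational(1, 2))))), 20) = Mul(Add(Rational(1, 93), Mul(Rational(-1, 186), I, Pow(71, Rational(1, 2)))), 20) = Add(Rational(20, 93), Mul(Rational(-10, 93), I, Pow(71, Rational(1, 2))))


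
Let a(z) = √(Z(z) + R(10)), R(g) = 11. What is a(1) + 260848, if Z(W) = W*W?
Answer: 260848 + 2*√3 ≈ 2.6085e+5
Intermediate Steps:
Z(W) = W²
a(z) = √(11 + z²) (a(z) = √(z² + 11) = √(11 + z²))
a(1) + 260848 = √(11 + 1²) + 260848 = √(11 + 1) + 260848 = √12 + 260848 = 2*√3 + 260848 = 260848 + 2*√3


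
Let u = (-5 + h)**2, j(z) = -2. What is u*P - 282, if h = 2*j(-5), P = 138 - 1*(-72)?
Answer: 16728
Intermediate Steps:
P = 210 (P = 138 + 72 = 210)
h = -4 (h = 2*(-2) = -4)
u = 81 (u = (-5 - 4)**2 = (-9)**2 = 81)
u*P - 282 = 81*210 - 282 = 17010 - 282 = 16728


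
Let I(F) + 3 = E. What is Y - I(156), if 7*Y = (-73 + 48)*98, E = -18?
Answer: -329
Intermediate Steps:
I(F) = -21 (I(F) = -3 - 18 = -21)
Y = -350 (Y = ((-73 + 48)*98)/7 = (-25*98)/7 = (1/7)*(-2450) = -350)
Y - I(156) = -350 - 1*(-21) = -350 + 21 = -329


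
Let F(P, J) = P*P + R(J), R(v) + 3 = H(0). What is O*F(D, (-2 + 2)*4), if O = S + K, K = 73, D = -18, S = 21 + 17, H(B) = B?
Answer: 35631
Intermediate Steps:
R(v) = -3 (R(v) = -3 + 0 = -3)
S = 38
O = 111 (O = 38 + 73 = 111)
F(P, J) = -3 + P² (F(P, J) = P*P - 3 = P² - 3 = -3 + P²)
O*F(D, (-2 + 2)*4) = 111*(-3 + (-18)²) = 111*(-3 + 324) = 111*321 = 35631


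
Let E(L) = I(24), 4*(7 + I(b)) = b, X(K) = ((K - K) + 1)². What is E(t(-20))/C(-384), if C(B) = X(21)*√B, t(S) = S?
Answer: I*√6/48 ≈ 0.051031*I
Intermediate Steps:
X(K) = 1 (X(K) = (0 + 1)² = 1² = 1)
I(b) = -7 + b/4
E(L) = -1 (E(L) = -7 + (¼)*24 = -7 + 6 = -1)
C(B) = √B (C(B) = 1*√B = √B)
E(t(-20))/C(-384) = -1/(√(-384)) = -1/(8*I*√6) = -(-1)*I*√6/48 = I*√6/48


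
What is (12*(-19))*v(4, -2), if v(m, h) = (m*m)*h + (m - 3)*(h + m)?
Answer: 6840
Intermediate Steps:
v(m, h) = h*m² + (-3 + m)*(h + m) (v(m, h) = m²*h + (-3 + m)*(h + m) = h*m² + (-3 + m)*(h + m))
(12*(-19))*v(4, -2) = (12*(-19))*(4² - 3*(-2) - 3*4 - 2*4 - 2*4²) = -228*(16 + 6 - 12 - 8 - 2*16) = -228*(16 + 6 - 12 - 8 - 32) = -228*(-30) = 6840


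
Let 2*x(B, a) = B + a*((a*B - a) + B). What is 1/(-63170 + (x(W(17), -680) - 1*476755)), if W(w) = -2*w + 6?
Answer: -1/7235219 ≈ -1.3821e-7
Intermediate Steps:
W(w) = 6 - 2*w
x(B, a) = B/2 + a*(B - a + B*a)/2 (x(B, a) = (B + a*((a*B - a) + B))/2 = (B + a*((B*a - a) + B))/2 = (B + a*((-a + B*a) + B))/2 = (B + a*(B - a + B*a))/2 = B/2 + a*(B - a + B*a)/2)
1/(-63170 + (x(W(17), -680) - 1*476755)) = 1/(-63170 + (((6 - 2*17)/2 - ½*(-680)² + (½)*(6 - 2*17)*(-680) + (½)*(6 - 2*17)*(-680)²) - 1*476755)) = 1/(-63170 + (((6 - 34)/2 - ½*462400 + (½)*(6 - 34)*(-680) + (½)*(6 - 34)*462400) - 476755)) = 1/(-63170 + (((½)*(-28) - 231200 + (½)*(-28)*(-680) + (½)*(-28)*462400) - 476755)) = 1/(-63170 + ((-14 - 231200 + 9520 - 6473600) - 476755)) = 1/(-63170 + (-6695294 - 476755)) = 1/(-63170 - 7172049) = 1/(-7235219) = -1/7235219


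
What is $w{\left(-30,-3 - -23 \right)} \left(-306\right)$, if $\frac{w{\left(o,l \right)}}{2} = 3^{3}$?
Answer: $-16524$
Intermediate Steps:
$w{\left(o,l \right)} = 54$ ($w{\left(o,l \right)} = 2 \cdot 3^{3} = 2 \cdot 27 = 54$)
$w{\left(-30,-3 - -23 \right)} \left(-306\right) = 54 \left(-306\right) = -16524$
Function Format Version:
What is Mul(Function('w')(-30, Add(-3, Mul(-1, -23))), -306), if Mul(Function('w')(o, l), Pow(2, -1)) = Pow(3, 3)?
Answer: -16524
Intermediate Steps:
Function('w')(o, l) = 54 (Function('w')(o, l) = Mul(2, Pow(3, 3)) = Mul(2, 27) = 54)
Mul(Function('w')(-30, Add(-3, Mul(-1, -23))), -306) = Mul(54, -306) = -16524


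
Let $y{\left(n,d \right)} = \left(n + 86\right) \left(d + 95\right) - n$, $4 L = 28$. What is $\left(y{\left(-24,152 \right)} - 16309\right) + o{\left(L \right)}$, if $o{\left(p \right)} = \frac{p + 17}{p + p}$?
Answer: $- \frac{6785}{7} \approx -969.29$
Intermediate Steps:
$L = 7$ ($L = \frac{1}{4} \cdot 28 = 7$)
$o{\left(p \right)} = \frac{17 + p}{2 p}$
$y{\left(n,d \right)} = - n + \left(86 + n\right) \left(95 + d\right)$ ($y{\left(n,d \right)} = \left(86 + n\right) \left(95 + d\right) - n = - n + \left(86 + n\right) \left(95 + d\right)$)
$\left(y{\left(-24,152 \right)} - 16309\right) + o{\left(L \right)} = \left(\left(8170 + 86 \cdot 152 + 94 \left(-24\right) + 152 \left(-24\right)\right) - 16309\right) + \frac{17 + 7}{2 \cdot 7} = \left(\left(8170 + 13072 - 2256 - 3648\right) - 16309\right) + \frac{1}{2} \cdot \frac{1}{7} \cdot 24 = \left(15338 - 16309\right) + \frac{12}{7} = -971 + \frac{12}{7} = - \frac{6785}{7}$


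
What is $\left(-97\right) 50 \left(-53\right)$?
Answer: $257050$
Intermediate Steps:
$\left(-97\right) 50 \left(-53\right) = \left(-4850\right) \left(-53\right) = 257050$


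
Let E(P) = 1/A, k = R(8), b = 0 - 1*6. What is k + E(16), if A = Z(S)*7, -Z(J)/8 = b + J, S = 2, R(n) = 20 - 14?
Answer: 1345/224 ≈ 6.0045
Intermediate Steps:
b = -6 (b = 0 - 6 = -6)
R(n) = 6
Z(J) = 48 - 8*J (Z(J) = -8*(-6 + J) = 48 - 8*J)
k = 6
A = 224 (A = (48 - 8*2)*7 = (48 - 16)*7 = 32*7 = 224)
E(P) = 1/224
k + E(16) = 6 + 1/224 = 1345/224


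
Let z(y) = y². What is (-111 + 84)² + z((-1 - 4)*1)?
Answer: 754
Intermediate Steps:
(-111 + 84)² + z((-1 - 4)*1) = (-111 + 84)² + ((-1 - 4)*1)² = (-27)² + (-5*1)² = 729 + (-5)² = 729 + 25 = 754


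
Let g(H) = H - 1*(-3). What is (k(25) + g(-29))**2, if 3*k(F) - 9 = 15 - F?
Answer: 6241/9 ≈ 693.44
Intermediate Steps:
k(F) = 8 - F/3 (k(F) = 3 + (15 - F)/3 = 3 + (5 - F/3) = 8 - F/3)
g(H) = 3 + H (g(H) = H + 3 = 3 + H)
(k(25) + g(-29))**2 = ((8 - 1/3*25) + (3 - 29))**2 = ((8 - 25/3) - 26)**2 = (-1/3 - 26)**2 = (-79/3)**2 = 6241/9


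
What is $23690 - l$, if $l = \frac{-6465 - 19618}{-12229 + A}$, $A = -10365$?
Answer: $\frac{535225777}{22594} \approx 23689.0$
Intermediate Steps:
$l = \frac{26083}{22594}$ ($l = \frac{-6465 - 19618}{-12229 - 10365} = - \frac{26083}{-22594} = \left(-26083\right) \left(- \frac{1}{22594}\right) = \frac{26083}{22594} \approx 1.1544$)
$23690 - l = 23690 - \frac{26083}{22594} = \frac{535225777}{22594}$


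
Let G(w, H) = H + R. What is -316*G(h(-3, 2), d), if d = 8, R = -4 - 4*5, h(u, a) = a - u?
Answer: 5056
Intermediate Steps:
R = -24 (R = -4 - 20 = -24)
G(w, H) = -24 + H (G(w, H) = H - 24 = -24 + H)
-316*G(h(-3, 2), d) = -316*(-24 + 8) = -316*(-16) = 5056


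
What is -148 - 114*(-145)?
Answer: 16382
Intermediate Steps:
-148 - 114*(-145) = -148 + 16530 = 16382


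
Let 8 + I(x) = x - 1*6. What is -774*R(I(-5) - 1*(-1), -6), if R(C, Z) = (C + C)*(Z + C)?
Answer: -668736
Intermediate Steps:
I(x) = -14 + x (I(x) = -8 + (x - 1*6) = -8 + (x - 6) = -8 + (-6 + x) = -14 + x)
R(C, Z) = 2*C*(C + Z) (R(C, Z) = (2*C)*(C + Z) = 2*C*(C + Z))
-774*R(I(-5) - 1*(-1), -6) = -1548*((-14 - 5) - 1*(-1))*(((-14 - 5) - 1*(-1)) - 6) = -1548*(-19 + 1)*((-19 + 1) - 6) = -1548*(-18)*(-18 - 6) = -1548*(-18)*(-24) = -774*864 = -668736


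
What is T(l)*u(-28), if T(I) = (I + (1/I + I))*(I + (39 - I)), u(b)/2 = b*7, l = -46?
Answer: 32357052/23 ≈ 1.4068e+6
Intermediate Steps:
u(b) = 14*b (u(b) = 2*(b*7) = 2*(7*b) = 14*b)
T(I) = 39/I + 78*I (T(I) = (I + (I + 1/I))*39 = (1/I + 2*I)*39 = 39/I + 78*I)
T(l)*u(-28) = (39/(-46) + 78*(-46))*(14*(-28)) = (39*(-1/46) - 3588)*(-392) = (-39/46 - 3588)*(-392) = -165087/46*(-392) = 32357052/23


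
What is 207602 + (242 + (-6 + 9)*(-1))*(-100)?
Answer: 183702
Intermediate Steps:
207602 + (242 + (-6 + 9)*(-1))*(-100) = 207602 + (242 + 3*(-1))*(-100) = 207602 + (242 - 3)*(-100) = 207602 + 239*(-100) = 207602 - 23900 = 183702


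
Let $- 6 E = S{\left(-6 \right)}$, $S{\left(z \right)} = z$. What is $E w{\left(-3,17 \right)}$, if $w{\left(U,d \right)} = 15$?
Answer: $15$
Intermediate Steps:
$E = 1$ ($E = \left(- \frac{1}{6}\right) \left(-6\right) = 1$)
$E w{\left(-3,17 \right)} = 1 \cdot 15 = 15$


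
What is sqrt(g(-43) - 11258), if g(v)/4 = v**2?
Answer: I*sqrt(3862) ≈ 62.145*I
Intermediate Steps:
g(v) = 4*v**2
sqrt(g(-43) - 11258) = sqrt(4*(-43)**2 - 11258) = sqrt(4*1849 - 11258) = sqrt(7396 - 11258) = sqrt(-3862) = I*sqrt(3862)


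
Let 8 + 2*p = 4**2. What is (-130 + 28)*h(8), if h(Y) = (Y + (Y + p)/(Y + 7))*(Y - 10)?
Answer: 8976/5 ≈ 1795.2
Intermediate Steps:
p = 4 (p = -4 + (1/2)*4**2 = -4 + (1/2)*16 = -4 + 8 = 4)
h(Y) = (-10 + Y)*(Y + (4 + Y)/(7 + Y)) (h(Y) = (Y + (Y + 4)/(Y + 7))*(Y - 10) = (Y + (4 + Y)/(7 + Y))*(-10 + Y) = (-10 + Y)*(Y + (4 + Y)/(7 + Y)))
(-130 + 28)*h(8) = (-130 + 28)*((-40 + 8**3 - 76*8 - 2*8**2)/(7 + 8)) = -102*(-40 + 512 - 608 - 2*64)/15 = -34*(-40 + 512 - 608 - 128)/5 = -34*(-264)/5 = -102*(-88/5) = 8976/5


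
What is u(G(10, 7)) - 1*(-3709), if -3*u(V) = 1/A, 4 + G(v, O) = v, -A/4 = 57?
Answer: 2536957/684 ≈ 3709.0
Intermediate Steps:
A = -228 (A = -4*57 = -228)
G(v, O) = -4 + v
u(V) = 1/684 (u(V) = -⅓/(-228) = -⅓*(-1/228) = 1/684)
u(G(10, 7)) - 1*(-3709) = 1/684 - 1*(-3709) = 1/684 + 3709 = 2536957/684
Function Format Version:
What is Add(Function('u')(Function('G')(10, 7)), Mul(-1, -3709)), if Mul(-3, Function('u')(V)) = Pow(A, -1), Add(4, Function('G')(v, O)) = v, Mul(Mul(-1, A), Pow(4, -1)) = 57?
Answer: Rational(2536957, 684) ≈ 3709.0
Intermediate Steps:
A = -228 (A = Mul(-4, 57) = -228)
Function('G')(v, O) = Add(-4, v)
Function('u')(V) = Rational(1, 684) (Function('u')(V) = Mul(Rational(-1, 3), Pow(-228, -1)) = Mul(Rational(-1, 3), Rational(-1, 228)) = Rational(1, 684))
Add(Function('u')(Function('G')(10, 7)), Mul(-1, -3709)) = Add(Rational(1, 684), Mul(-1, -3709)) = Add(Rational(1, 684), 3709) = Rational(2536957, 684)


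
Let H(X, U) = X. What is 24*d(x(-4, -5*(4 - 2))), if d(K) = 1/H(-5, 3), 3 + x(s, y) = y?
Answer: -24/5 ≈ -4.8000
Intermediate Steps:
x(s, y) = -3 + y
d(K) = -⅕ (d(K) = 1/(-5) = -⅕)
24*d(x(-4, -5*(4 - 2))) = 24*(-⅕) = -24/5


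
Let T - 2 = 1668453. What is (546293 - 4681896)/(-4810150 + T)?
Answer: 4135603/3141695 ≈ 1.3164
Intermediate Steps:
T = 1668455 (T = 2 + 1668453 = 1668455)
(546293 - 4681896)/(-4810150 + T) = (546293 - 4681896)/(-4810150 + 1668455) = -4135603/(-3141695) = -4135603*(-1/3141695) = 4135603/3141695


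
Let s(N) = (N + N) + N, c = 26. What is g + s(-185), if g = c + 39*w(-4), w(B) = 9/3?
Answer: -412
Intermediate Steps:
w(B) = 3 (w(B) = 9*(1/3) = 3)
g = 143 (g = 26 + 39*3 = 26 + 117 = 143)
s(N) = 3*N (s(N) = 2*N + N = 3*N)
g + s(-185) = 143 + 3*(-185) = 143 - 555 = -412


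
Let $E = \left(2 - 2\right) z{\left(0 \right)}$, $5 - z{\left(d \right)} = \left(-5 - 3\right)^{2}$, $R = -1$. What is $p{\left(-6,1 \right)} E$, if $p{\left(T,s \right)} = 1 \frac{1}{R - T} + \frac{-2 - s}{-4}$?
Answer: $0$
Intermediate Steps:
$z{\left(d \right)} = -59$ ($z{\left(d \right)} = 5 - \left(-5 - 3\right)^{2} = 5 - \left(-8\right)^{2} = 5 - 64 = -59$)
$p{\left(T,s \right)} = \frac{1}{2} + \frac{1}{-1 - T} + \frac{s}{4}$ ($p{\left(T,s \right)} = 1 \frac{1}{-1 - T} + \frac{-2 - s}{-4} = \frac{1}{-1 - T} + \left(-2 - s\right) \left(- \frac{1}{4}\right) = \frac{1}{-1 - T} + \left(\frac{1}{2} + \frac{s}{4}\right) = \frac{1}{2} + \frac{1}{-1 - T} + \frac{s}{4}$)
$E = 0$ ($E = \left(2 - 2\right) \left(-59\right) = 0 \left(-59\right) = 0$)
$p{\left(-6,1 \right)} E = \frac{-2 + 1 + 2 \left(-6\right) - 6}{4 \left(1 - 6\right)} 0 = \frac{-2 + 1 - 12 - 6}{4 \left(-5\right)} 0 = \frac{1}{4} \left(- \frac{1}{5}\right) \left(-19\right) 0 = \frac{19}{20} \cdot 0 = 0$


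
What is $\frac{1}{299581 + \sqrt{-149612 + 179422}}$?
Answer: $\frac{299581}{89748745751} - \frac{\sqrt{29810}}{89748745751} \approx 3.3361 \cdot 10^{-6}$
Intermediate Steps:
$\frac{1}{299581 + \sqrt{-149612 + 179422}} = \frac{1}{299581 + \sqrt{29810}}$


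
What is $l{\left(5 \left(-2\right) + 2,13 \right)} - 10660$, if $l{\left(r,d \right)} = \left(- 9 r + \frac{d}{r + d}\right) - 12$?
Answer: $- \frac{52987}{5} \approx -10597.0$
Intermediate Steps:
$l{\left(r,d \right)} = -12 - 9 r + \frac{d}{d + r}$ ($l{\left(r,d \right)} = \left(- 9 r + \frac{d}{d + r}\right) - 12 = -12 - 9 r + \frac{d}{d + r}$)
$l{\left(5 \left(-2\right) + 2,13 \right)} - 10660 = \frac{- 12 \left(5 \left(-2\right) + 2\right) - 143 - 9 \left(5 \left(-2\right) + 2\right)^{2} - 117 \left(5 \left(-2\right) + 2\right)}{13 + \left(5 \left(-2\right) + 2\right)} - 10660 = \frac{- 12 \left(-10 + 2\right) - 143 - 9 \left(-10 + 2\right)^{2} - 117 \left(-10 + 2\right)}{13 + \left(-10 + 2\right)} - 10660 = \frac{\left(-12\right) \left(-8\right) - 143 - 9 \left(-8\right)^{2} - 117 \left(-8\right)}{13 - 8} - 10660 = \frac{96 - 143 - 576 + 936}{5} - 10660 = \frac{1}{5} \cdot 313 - 10660 = \frac{313}{5} - 10660 = - \frac{52987}{5}$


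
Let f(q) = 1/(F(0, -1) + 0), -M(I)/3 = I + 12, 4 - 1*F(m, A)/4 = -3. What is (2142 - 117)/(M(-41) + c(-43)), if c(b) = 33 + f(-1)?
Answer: 56700/3361 ≈ 16.870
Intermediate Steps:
F(m, A) = 28 (F(m, A) = 16 - 4*(-3) = 16 + 12 = 28)
M(I) = -36 - 3*I (M(I) = -3*(I + 12) = -3*(12 + I) = -36 - 3*I)
f(q) = 1/28 (f(q) = 1/(28 + 0) = 1/28)
c(b) = 925/28 (c(b) = 33 + 1/28 = 925/28)
(2142 - 117)/(M(-41) + c(-43)) = (2142 - 117)/((-36 - 3*(-41)) + 925/28) = 2025/((-36 + 123) + 925/28) = 2025/(87 + 925/28) = 2025/(3361/28) = 2025*(28/3361) = 56700/3361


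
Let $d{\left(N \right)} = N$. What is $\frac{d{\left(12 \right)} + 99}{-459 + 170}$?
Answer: $- \frac{111}{289} \approx -0.38408$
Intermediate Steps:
$\frac{d{\left(12 \right)} + 99}{-459 + 170} = \frac{12 + 99}{-459 + 170} = \frac{111}{-289} = 111 \left(- \frac{1}{289}\right) = - \frac{111}{289}$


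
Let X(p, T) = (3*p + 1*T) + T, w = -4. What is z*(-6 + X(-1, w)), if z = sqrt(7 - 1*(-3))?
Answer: -17*sqrt(10) ≈ -53.759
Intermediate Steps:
X(p, T) = 2*T + 3*p (X(p, T) = (3*p + T) + T = (T + 3*p) + T = 2*T + 3*p)
z = sqrt(10) (z = sqrt(7 + 3) = sqrt(10) ≈ 3.1623)
z*(-6 + X(-1, w)) = sqrt(10)*(-6 + (2*(-4) + 3*(-1))) = sqrt(10)*(-6 + (-8 - 3)) = sqrt(10)*(-6 - 11) = sqrt(10)*(-17) = -17*sqrt(10)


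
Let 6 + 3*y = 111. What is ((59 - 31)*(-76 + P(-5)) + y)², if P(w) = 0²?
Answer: 4380649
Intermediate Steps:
P(w) = 0
y = 35 (y = -2 + (⅓)*111 = -2 + 37 = 35)
((59 - 31)*(-76 + P(-5)) + y)² = ((59 - 31)*(-76 + 0) + 35)² = (28*(-76) + 35)² = (-2128 + 35)² = (-2093)² = 4380649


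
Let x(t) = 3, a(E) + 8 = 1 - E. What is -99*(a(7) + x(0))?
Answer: 1089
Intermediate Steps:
a(E) = -7 - E (a(E) = -8 + (1 - E) = -7 - E)
-99*(a(7) + x(0)) = -99*((-7 - 1*7) + 3) = -99*((-7 - 7) + 3) = -99*(-14 + 3) = -99*(-11) = 1089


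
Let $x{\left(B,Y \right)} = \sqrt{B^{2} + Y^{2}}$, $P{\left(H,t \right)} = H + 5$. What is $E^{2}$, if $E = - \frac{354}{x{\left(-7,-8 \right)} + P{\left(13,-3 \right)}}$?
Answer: $\frac{125316}{\left(18 + \sqrt{113}\right)^{2}} \approx 152.88$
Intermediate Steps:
$P{\left(H,t \right)} = 5 + H$
$E = - \frac{354}{18 + \sqrt{113}}$ ($E = - \frac{354}{\sqrt{\left(-7\right)^{2} + \left(-8\right)^{2}} + \left(5 + 13\right)} = - \frac{354}{\sqrt{49 + 64} + 18} = - \frac{354}{\sqrt{113} + 18} = - \frac{354}{18 + \sqrt{113}} \approx -12.365$)
$E^{2} = \left(- \frac{6372}{211} + \frac{354 \sqrt{113}}{211}\right)^{2}$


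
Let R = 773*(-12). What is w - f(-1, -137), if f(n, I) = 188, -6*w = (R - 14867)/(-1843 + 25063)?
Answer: -26168017/139320 ≈ -187.83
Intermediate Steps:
R = -9276
w = 24143/139320 (w = -(-9276 - 14867)/(6*(-1843 + 25063)) = -(-24143)/(6*23220) = -1/6*(-24143/23220) = 24143/139320 ≈ 0.17329)
w - f(-1, -137) = 24143/139320 - 1*188 = 24143/139320 - 188 = -26168017/139320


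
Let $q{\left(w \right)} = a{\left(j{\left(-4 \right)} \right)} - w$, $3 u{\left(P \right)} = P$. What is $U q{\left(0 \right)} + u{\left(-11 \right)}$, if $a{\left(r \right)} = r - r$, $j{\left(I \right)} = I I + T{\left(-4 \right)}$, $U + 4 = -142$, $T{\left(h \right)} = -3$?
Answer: $- \frac{11}{3} \approx -3.6667$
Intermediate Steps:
$u{\left(P \right)} = \frac{P}{3}$
$U = -146$ ($U = -4 - 142 = -146$)
$j{\left(I \right)} = -3 + I^{2}$ ($j{\left(I \right)} = I I - 3 = I^{2} - 3 = -3 + I^{2}$)
$a{\left(r \right)} = 0$
$q{\left(w \right)} = - w$ ($q{\left(w \right)} = 0 - w = - w$)
$U q{\left(0 \right)} + u{\left(-11 \right)} = - 146 \left(\left(-1\right) 0\right) + \frac{1}{3} \left(-11\right) = \left(-146\right) 0 - \frac{11}{3} = 0 - \frac{11}{3} = - \frac{11}{3}$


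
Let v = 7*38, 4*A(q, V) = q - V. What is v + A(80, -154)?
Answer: 649/2 ≈ 324.50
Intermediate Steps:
A(q, V) = -V/4 + q/4 (A(q, V) = (q - V)/4 = -V/4 + q/4)
v = 266
v + A(80, -154) = 266 + (-¼*(-154) + (¼)*80) = 266 + (77/2 + 20) = 266 + 117/2 = 649/2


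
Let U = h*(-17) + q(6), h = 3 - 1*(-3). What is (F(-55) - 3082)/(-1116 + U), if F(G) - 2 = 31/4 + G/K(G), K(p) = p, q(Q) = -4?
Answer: 945/376 ≈ 2.5133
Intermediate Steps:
h = 6 (h = 3 + 3 = 6)
F(G) = 43/4 (F(G) = 2 + (31/4 + G/G) = 2 + (31*(¼) + 1) = 2 + (31/4 + 1) = 2 + 35/4 = 43/4)
U = -106 (U = 6*(-17) - 4 = -102 - 4 = -106)
(F(-55) - 3082)/(-1116 + U) = (43/4 - 3082)/(-1116 - 106) = -12285/4/(-1222) = -12285/4*(-1/1222) = 945/376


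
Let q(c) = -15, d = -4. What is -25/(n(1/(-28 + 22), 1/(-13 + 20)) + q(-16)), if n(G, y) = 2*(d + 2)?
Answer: 25/19 ≈ 1.3158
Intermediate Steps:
n(G, y) = -4 (n(G, y) = 2*(-4 + 2) = 2*(-2) = -4)
-25/(n(1/(-28 + 22), 1/(-13 + 20)) + q(-16)) = -25/(-4 - 15) = -25/(-19) = -25*(-1/19) = 25/19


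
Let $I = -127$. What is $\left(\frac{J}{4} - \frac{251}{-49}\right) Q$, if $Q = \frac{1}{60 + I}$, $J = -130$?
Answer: $\frac{2683}{6566} \approx 0.40862$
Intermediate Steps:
$Q = - \frac{1}{67}$ ($Q = \frac{1}{60 - 127} = \frac{1}{-67} = - \frac{1}{67} \approx -0.014925$)
$\left(\frac{J}{4} - \frac{251}{-49}\right) Q = \left(- \frac{130}{4} - \frac{251}{-49}\right) \left(- \frac{1}{67}\right) = \left(\left(-130\right) \frac{1}{4} - - \frac{251}{49}\right) \left(- \frac{1}{67}\right) = \left(- \frac{65}{2} + \frac{251}{49}\right) \left(- \frac{1}{67}\right) = \left(- \frac{2683}{98}\right) \left(- \frac{1}{67}\right) = \frac{2683}{6566}$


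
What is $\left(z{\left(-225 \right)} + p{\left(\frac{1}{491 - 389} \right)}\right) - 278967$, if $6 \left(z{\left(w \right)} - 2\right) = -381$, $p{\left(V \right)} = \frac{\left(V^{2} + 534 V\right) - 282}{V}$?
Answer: $- \frac{15670183}{51} \approx -3.0726 \cdot 10^{5}$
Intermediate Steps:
$p{\left(V \right)} = \frac{-282 + V^{2} + 534 V}{V}$
$z{\left(w \right)} = - \frac{123}{2}$ ($z{\left(w \right)} = 2 + \frac{1}{6} \left(-381\right) = 2 - \frac{127}{2} = - \frac{123}{2}$)
$\left(z{\left(-225 \right)} + p{\left(\frac{1}{491 - 389} \right)}\right) - 278967 = \left(- \frac{123}{2} + \left(534 + \frac{1}{491 - 389} - \frac{282}{\frac{1}{491 - 389}}\right)\right) - 278967 = \left(- \frac{123}{2} + \left(534 + \frac{1}{102} - \frac{282}{\frac{1}{102}}\right)\right) - 278967 = \left(- \frac{123}{2} + \left(534 + \frac{1}{102} - 282 \frac{1}{\frac{1}{102}}\right)\right) - 278967 = \left(- \frac{123}{2} + \left(534 + \frac{1}{102} - 28764\right)\right) - 278967 = \left(- \frac{123}{2} - \frac{2879459}{102}\right) - 278967 = - \frac{1442866}{51} - 278967 = - \frac{15670183}{51}$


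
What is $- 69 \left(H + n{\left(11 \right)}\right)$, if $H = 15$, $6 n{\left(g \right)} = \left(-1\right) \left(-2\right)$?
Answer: $-1058$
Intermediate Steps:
$n{\left(g \right)} = \frac{1}{3}$ ($n{\left(g \right)} = \frac{\left(-1\right) \left(-2\right)}{6} = \frac{1}{6} \cdot 2 = \frac{1}{3}$)
$- 69 \left(H + n{\left(11 \right)}\right) = - 69 \left(15 + \frac{1}{3}\right) = \left(-69\right) \frac{46}{3} = -1058$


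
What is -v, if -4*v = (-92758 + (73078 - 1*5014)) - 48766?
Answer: -18365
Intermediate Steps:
v = 18365 (v = -((-92758 + (73078 - 1*5014)) - 48766)/4 = -((-92758 + (73078 - 5014)) - 48766)/4 = -((-92758 + 68064) - 48766)/4 = -(-24694 - 48766)/4 = -¼*(-73460) = 18365)
-v = -1*18365 = -18365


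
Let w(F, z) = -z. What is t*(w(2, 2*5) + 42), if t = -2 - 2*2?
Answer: -192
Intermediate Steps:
t = -6 (t = -2 - 4 = -6)
t*(w(2, 2*5) + 42) = -6*(-2*5 + 42) = -6*(-1*10 + 42) = -6*(-10 + 42) = -6*32 = -192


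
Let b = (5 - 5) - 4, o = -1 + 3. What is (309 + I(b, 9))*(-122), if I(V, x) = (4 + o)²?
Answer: -42090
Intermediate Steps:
o = 2
b = -4 (b = 0 - 4 = -4)
I(V, x) = 36 (I(V, x) = (4 + 2)² = 6² = 36)
(309 + I(b, 9))*(-122) = (309 + 36)*(-122) = 345*(-122) = -42090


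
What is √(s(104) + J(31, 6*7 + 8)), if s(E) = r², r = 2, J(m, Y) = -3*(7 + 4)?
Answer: I*√29 ≈ 5.3852*I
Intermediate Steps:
J(m, Y) = -33 (J(m, Y) = -3*11 = -33)
s(E) = 4 (s(E) = 2² = 4)
√(s(104) + J(31, 6*7 + 8)) = √(4 - 33) = √(-29) = I*√29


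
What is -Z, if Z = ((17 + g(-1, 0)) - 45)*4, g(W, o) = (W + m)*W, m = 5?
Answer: 128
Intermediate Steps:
g(W, o) = W*(5 + W) (g(W, o) = (W + 5)*W = (5 + W)*W = W*(5 + W))
Z = -128 (Z = ((17 - (5 - 1)) - 45)*4 = ((17 - 1*4) - 45)*4 = ((17 - 4) - 45)*4 = (13 - 45)*4 = -32*4 = -128)
-Z = -1*(-128) = 128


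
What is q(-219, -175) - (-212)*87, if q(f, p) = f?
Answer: 18225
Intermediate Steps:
q(-219, -175) - (-212)*87 = -219 - (-212)*87 = -219 - 1*(-18444) = -219 + 18444 = 18225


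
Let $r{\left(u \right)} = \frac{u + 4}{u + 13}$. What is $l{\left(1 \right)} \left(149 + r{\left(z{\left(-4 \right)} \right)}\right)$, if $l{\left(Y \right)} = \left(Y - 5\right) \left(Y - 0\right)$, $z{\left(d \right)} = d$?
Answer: $-596$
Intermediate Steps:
$l{\left(Y \right)} = Y \left(-5 + Y\right)$ ($l{\left(Y \right)} = \left(-5 + Y\right) \left(Y + \left(-1 + 1\right)\right) = \left(-5 + Y\right) \left(Y + 0\right) = \left(-5 + Y\right) Y = Y \left(-5 + Y\right)$)
$r{\left(u \right)} = \frac{4 + u}{13 + u}$
$l{\left(1 \right)} \left(149 + r{\left(z{\left(-4 \right)} \right)}\right) = 1 \left(-5 + 1\right) \left(149 + \frac{4 - 4}{13 - 4}\right) = 1 \left(-4\right) \left(149 + \frac{1}{9} \cdot 0\right) = - 4 \left(149 + \frac{1}{9} \cdot 0\right) = - 4 \left(149 + 0\right) = \left(-4\right) 149 = -596$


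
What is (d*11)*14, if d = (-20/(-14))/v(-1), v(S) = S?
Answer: -220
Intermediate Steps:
d = -10/7 (d = -20/(-14)/(-1) = -20*(-1/14)*(-1) = (10/7)*(-1) = -10/7 ≈ -1.4286)
(d*11)*14 = -10/7*11*14 = -110/7*14 = -220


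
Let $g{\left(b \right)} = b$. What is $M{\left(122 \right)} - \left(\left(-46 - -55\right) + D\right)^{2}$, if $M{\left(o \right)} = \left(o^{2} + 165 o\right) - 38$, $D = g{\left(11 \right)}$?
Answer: $34576$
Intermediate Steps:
$D = 11$
$M{\left(o \right)} = -38 + o^{2} + 165 o$
$M{\left(122 \right)} - \left(\left(-46 - -55\right) + D\right)^{2} = \left(-38 + 122^{2} + 165 \cdot 122\right) - \left(\left(-46 - -55\right) + 11\right)^{2} = \left(-38 + 14884 + 20130\right) - \left(\left(-46 + 55\right) + 11\right)^{2} = 34976 - \left(9 + 11\right)^{2} = 34976 - 20^{2} = 34976 - 400 = 34576$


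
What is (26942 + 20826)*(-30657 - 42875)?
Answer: -3512476576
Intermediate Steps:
(26942 + 20826)*(-30657 - 42875) = 47768*(-73532) = -3512476576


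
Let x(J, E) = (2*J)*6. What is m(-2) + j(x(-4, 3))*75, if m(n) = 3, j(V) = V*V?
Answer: 172803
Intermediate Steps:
x(J, E) = 12*J
j(V) = V²
m(-2) + j(x(-4, 3))*75 = 3 + (12*(-4))²*75 = 3 + (-48)²*75 = 3 + 2304*75 = 3 + 172800 = 172803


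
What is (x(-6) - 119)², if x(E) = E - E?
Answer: 14161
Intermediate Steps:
x(E) = 0
(x(-6) - 119)² = (0 - 119)² = (-119)² = 14161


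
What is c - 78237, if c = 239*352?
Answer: 5891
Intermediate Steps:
c = 84128
c - 78237 = 84128 - 78237 = 5891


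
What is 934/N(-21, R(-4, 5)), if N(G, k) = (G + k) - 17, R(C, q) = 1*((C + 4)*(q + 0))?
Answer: -467/19 ≈ -24.579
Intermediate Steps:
R(C, q) = q*(4 + C) (R(C, q) = 1*((4 + C)*q) = 1*(q*(4 + C)) = q*(4 + C))
N(G, k) = -17 + G + k
934/N(-21, R(-4, 5)) = 934/(-17 - 21 + 5*(4 - 4)) = 934/(-17 - 21 + 5*0) = 934/(-17 - 21 + 0) = 934/(-38) = 934*(-1/38) = -467/19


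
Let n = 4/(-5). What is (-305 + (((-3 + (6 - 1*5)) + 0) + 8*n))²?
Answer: 2455489/25 ≈ 98220.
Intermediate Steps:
n = -⅘ (n = 4*(-⅕) = -⅘ ≈ -0.80000)
(-305 + (((-3 + (6 - 1*5)) + 0) + 8*n))² = (-305 + (((-3 + (6 - 1*5)) + 0) + 8*(-⅘)))² = (-305 + (((-3 + (6 - 5)) + 0) - 32/5))² = (-305 + (((-3 + 1) + 0) - 32/5))² = (-305 + ((-2 + 0) - 32/5))² = (-305 + (-2 - 32/5))² = (-305 - 42/5)² = (-1567/5)² = 2455489/25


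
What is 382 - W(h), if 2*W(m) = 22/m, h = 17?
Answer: 6483/17 ≈ 381.35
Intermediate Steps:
W(m) = 11/m (W(m) = (22/m)/2 = 11/m)
382 - W(h) = 382 - 11/17 = 6483/17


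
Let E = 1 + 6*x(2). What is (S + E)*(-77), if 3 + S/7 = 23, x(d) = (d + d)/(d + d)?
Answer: -11319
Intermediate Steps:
x(d) = 1 (x(d) = (2*d)/((2*d)) = (2*d)*(1/(2*d)) = 1)
S = 140 (S = -21 + 7*23 = -21 + 161 = 140)
E = 7 (E = 1 + 6*1 = 1 + 6 = 7)
(S + E)*(-77) = (140 + 7)*(-77) = 147*(-77) = -11319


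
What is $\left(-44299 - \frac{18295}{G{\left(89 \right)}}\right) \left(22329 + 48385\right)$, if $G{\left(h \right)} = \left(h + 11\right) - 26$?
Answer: $- \frac{116551557297}{37} \approx -3.15 \cdot 10^{9}$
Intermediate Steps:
$G{\left(h \right)} = -15 + h$ ($G{\left(h \right)} = \left(11 + h\right) - 26 = -15 + h$)
$\left(-44299 - \frac{18295}{G{\left(89 \right)}}\right) \left(22329 + 48385\right) = \left(-44299 - \frac{18295}{-15 + 89}\right) \left(22329 + 48385\right) = \left(-44299 - \frac{18295}{74}\right) 70714 = \left(- \frac{3296421}{74}\right) 70714 = - \frac{116551557297}{37}$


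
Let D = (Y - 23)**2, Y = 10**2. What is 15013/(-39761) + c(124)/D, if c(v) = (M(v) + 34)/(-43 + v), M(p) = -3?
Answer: -7208745646/19095180489 ≈ -0.37752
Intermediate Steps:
Y = 100
D = 5929 (D = (100 - 23)**2 = 77**2 = 5929)
c(v) = 31/(-43 + v) (c(v) = (-3 + 34)/(-43 + v) = 31/(-43 + v))
15013/(-39761) + c(124)/D = 15013/(-39761) + (31/(-43 + 124))/5929 = 15013*(-1/39761) + (31/81)*(1/5929) = -15013/39761 + (31*(1/81))*(1/5929) = -15013/39761 + (31/81)*(1/5929) = -15013/39761 + 31/480249 = -7208745646/19095180489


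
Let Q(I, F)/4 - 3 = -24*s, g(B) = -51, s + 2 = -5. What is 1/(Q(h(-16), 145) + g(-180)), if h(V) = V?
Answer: 1/633 ≈ 0.0015798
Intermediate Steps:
s = -7 (s = -2 - 5 = -7)
Q(I, F) = 684 (Q(I, F) = 12 + 4*(-24*(-7)) = 12 + 4*168 = 12 + 672 = 684)
1/(Q(h(-16), 145) + g(-180)) = 1/(684 - 51) = 1/633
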